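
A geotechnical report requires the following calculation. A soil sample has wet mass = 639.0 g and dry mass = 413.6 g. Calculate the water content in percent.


Using w = (m_wet - m_dry) / m_dry * 100
m_wet - m_dry = 639.0 - 413.6 = 225.4 g
w = 225.4 / 413.6 * 100
w = 54.5 %


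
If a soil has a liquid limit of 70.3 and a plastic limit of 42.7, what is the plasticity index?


Using PI = LL - PL
PI = 70.3 - 42.7
PI = 27.6


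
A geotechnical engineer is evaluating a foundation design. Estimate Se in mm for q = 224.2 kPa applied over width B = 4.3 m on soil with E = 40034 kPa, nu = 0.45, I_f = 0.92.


Result: 17.668 mm

Derivation:
Using Se = q * B * (1 - nu^2) * I_f / E
1 - nu^2 = 1 - 0.45^2 = 0.7975
Se = 224.2 * 4.3 * 0.7975 * 0.92 / 40034
Se = 0.017668 m
Convert to mm: Se = 0.017668 * 1000 = 17.668 mm


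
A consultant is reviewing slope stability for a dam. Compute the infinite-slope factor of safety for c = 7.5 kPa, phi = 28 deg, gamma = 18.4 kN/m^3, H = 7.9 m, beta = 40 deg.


Using Fs = c / (gamma*H*sin(beta)*cos(beta)) + tan(phi)/tan(beta)
Cohesion contribution = 7.5 / (18.4*7.9*sin(40)*cos(40))
Cohesion contribution = 0.104784
Friction contribution = tan(28)/tan(40) = 0.633667
Fs = 0.104784 + 0.633667
Fs = 0.738


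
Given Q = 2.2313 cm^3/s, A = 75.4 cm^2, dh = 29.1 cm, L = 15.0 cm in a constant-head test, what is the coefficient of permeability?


Compute hydraulic gradient:
i = dh / L = 29.1 / 15.0 = 1.94
Then apply Darcy's law:
k = Q / (A * i)
k = 2.2313 / (75.4 * 1.94)
k = 2.2313 / 146.276
k = 0.015254 cm/s


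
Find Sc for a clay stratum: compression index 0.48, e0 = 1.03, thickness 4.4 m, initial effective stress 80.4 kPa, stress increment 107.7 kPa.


Result: 0.384 m

Derivation:
Using Sc = Cc * H / (1 + e0) * log10((sigma0 + delta_sigma) / sigma0)
Stress ratio = (80.4 + 107.7) / 80.4 = 2.33955
log10(2.33955) = 0.369133
Cc * H / (1 + e0) = 0.48 * 4.4 / (1 + 1.03) = 1.04039
Sc = 1.04039 * 0.369133
Sc = 0.384 m


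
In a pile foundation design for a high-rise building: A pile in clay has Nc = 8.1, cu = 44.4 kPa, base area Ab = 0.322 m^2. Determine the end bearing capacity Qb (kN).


Using Qb = Nc * cu * Ab
Qb = 8.1 * 44.4 * 0.322
Qb = 115.8 kN


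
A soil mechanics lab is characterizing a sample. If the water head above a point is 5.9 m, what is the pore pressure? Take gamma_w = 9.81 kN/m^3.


Using u = gamma_w * h_w
u = 9.81 * 5.9
u = 57.88 kPa


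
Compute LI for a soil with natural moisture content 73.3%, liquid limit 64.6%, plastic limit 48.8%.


First compute the plasticity index:
PI = LL - PL = 64.6 - 48.8 = 15.8
Then compute the liquidity index:
LI = (w - PL) / PI
LI = (73.3 - 48.8) / 15.8
LI = 1.551


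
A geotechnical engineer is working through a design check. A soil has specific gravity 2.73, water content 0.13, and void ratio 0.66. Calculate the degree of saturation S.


Result: 0.5377

Derivation:
Using S = Gs * w / e
S = 2.73 * 0.13 / 0.66
S = 0.5377


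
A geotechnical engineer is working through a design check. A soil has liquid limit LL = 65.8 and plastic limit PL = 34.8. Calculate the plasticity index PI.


Result: 31.0

Derivation:
Using PI = LL - PL
PI = 65.8 - 34.8
PI = 31.0


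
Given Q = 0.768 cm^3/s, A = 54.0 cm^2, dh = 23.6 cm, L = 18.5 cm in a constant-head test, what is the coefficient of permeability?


Compute hydraulic gradient:
i = dh / L = 23.6 / 18.5 = 1.27568
Then apply Darcy's law:
k = Q / (A * i)
k = 0.768 / (54.0 * 1.27568)
k = 0.768 / 68.8865
k = 0.011149 cm/s


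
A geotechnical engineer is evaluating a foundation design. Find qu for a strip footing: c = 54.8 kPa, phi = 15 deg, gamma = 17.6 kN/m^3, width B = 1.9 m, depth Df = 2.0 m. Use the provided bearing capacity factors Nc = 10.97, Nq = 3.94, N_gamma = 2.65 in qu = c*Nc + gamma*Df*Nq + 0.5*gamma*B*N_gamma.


Result: 784.15 kPa

Derivation:
Compute qu = c*Nc + gamma*Df*Nq + 0.5*gamma*B*N_gamma
Term 1: 54.8 * 10.97 = 601.156
Term 2: 17.6 * 2.0 * 3.94 = 138.688
Term 3: 0.5 * 17.6 * 1.9 * 2.65 = 44.308
qu = 601.156 + 138.688 + 44.308
qu = 784.15 kPa


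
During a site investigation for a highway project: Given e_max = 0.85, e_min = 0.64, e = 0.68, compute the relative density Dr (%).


Using Dr = (e_max - e) / (e_max - e_min) * 100
e_max - e = 0.85 - 0.68 = 0.17
e_max - e_min = 0.85 - 0.64 = 0.21
Dr = 0.17 / 0.21 * 100
Dr = 80.95 %


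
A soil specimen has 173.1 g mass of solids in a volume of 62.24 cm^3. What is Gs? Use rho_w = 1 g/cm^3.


Result: 2.781

Derivation:
Using Gs = m_s / (V_s * rho_w)
Since rho_w = 1 g/cm^3:
Gs = 173.1 / 62.24
Gs = 2.781


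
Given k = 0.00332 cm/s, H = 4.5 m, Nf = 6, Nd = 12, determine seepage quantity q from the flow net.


Convert k to m/s for unit consistency with H:
k = 0.00332 cm/s = 0.00332 / 100 m/s = 3.32e-05 m/s
Using q = k * H * Nf / Nd
Nf / Nd = 6 / 12 = 0.5
q = 3.32e-05 * 4.5 * 0.5
q = 7.47e-05 m^3/s per m


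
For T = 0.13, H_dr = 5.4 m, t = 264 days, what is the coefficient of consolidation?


Using cv = T * H_dr^2 / t
H_dr^2 = 5.4^2 = 29.16
cv = 0.13 * 29.16 / 264
cv = 0.01436 m^2/day


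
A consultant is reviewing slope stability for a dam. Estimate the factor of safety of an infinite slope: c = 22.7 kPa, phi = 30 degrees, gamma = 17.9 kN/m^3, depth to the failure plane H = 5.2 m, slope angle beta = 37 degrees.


Using Fs = c / (gamma*H*sin(beta)*cos(beta)) + tan(phi)/tan(beta)
Cohesion contribution = 22.7 / (17.9*5.2*sin(37)*cos(37))
Cohesion contribution = 0.507409
Friction contribution = tan(30)/tan(37) = 0.76617
Fs = 0.507409 + 0.76617
Fs = 1.274


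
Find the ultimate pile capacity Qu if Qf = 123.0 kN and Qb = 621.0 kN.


Result: 744.0 kN

Derivation:
Using Qu = Qf + Qb
Qu = 123.0 + 621.0
Qu = 744.0 kN


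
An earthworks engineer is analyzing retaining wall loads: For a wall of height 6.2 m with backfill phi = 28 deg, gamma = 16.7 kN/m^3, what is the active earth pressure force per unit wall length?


Result: 115.88 kN/m

Derivation:
Compute active earth pressure coefficient:
Ka = tan^2(45 - phi/2) = tan^2(31.0) = 0.361033
Compute active force:
Pa = 0.5 * Ka * gamma * H^2
Pa = 0.5 * 0.361033 * 16.7 * 6.2^2
Pa = 115.88 kN/m


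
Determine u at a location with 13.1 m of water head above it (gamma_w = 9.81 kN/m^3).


Result: 128.51 kPa

Derivation:
Using u = gamma_w * h_w
u = 9.81 * 13.1
u = 128.51 kPa


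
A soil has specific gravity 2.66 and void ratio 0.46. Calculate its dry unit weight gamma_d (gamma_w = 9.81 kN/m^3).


Using gamma_d = Gs * gamma_w / (1 + e)
gamma_d = 2.66 * 9.81 / (1 + 0.46)
gamma_d = 2.66 * 9.81 / 1.46
gamma_d = 17.873 kN/m^3


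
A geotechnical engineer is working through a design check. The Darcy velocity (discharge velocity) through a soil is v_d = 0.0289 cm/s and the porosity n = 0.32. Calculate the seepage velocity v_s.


Result: 0.09031 cm/s

Derivation:
Using v_s = v_d / n
v_s = 0.0289 / 0.32
v_s = 0.09031 cm/s


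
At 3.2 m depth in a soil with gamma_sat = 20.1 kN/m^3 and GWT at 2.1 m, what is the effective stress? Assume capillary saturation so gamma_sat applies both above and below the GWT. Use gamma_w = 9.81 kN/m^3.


Result: 53.53 kPa

Derivation:
Total stress = gamma_sat * depth
sigma = 20.1 * 3.2 = 64.32 kPa
Pore water pressure u = gamma_w * (depth - d_wt)
u = 9.81 * (3.2 - 2.1) = 10.791 kPa
Effective stress = sigma - u
sigma' = 64.32 - 10.791 = 53.53 kPa


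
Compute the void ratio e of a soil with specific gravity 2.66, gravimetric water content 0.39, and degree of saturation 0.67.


Result: 1.5484

Derivation:
Using the relation e = Gs * w / S
e = 2.66 * 0.39 / 0.67
e = 1.5484


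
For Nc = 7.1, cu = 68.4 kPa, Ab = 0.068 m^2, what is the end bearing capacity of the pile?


Result: 33.02 kN

Derivation:
Using Qb = Nc * cu * Ab
Qb = 7.1 * 68.4 * 0.068
Qb = 33.02 kN


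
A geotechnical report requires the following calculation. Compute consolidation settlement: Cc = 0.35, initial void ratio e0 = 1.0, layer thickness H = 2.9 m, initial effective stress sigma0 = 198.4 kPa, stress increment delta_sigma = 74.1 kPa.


Using Sc = Cc * H / (1 + e0) * log10((sigma0 + delta_sigma) / sigma0)
Stress ratio = (198.4 + 74.1) / 198.4 = 1.37349
log10(1.37349) = 0.137825
Cc * H / (1 + e0) = 0.35 * 2.9 / (1 + 1.0) = 0.5075
Sc = 0.5075 * 0.137825
Sc = 0.0699 m


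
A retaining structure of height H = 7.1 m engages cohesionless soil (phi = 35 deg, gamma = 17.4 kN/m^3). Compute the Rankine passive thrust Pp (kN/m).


Compute passive earth pressure coefficient:
Kp = tan^2(45 + phi/2) = tan^2(62.5) = 3.690172
Compute passive force:
Pp = 0.5 * Kp * gamma * H^2
Pp = 0.5 * 3.690172 * 17.4 * 7.1^2
Pp = 1618.39 kN/m


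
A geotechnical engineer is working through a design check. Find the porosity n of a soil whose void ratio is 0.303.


Using the relation n = e / (1 + e)
n = 0.303 / (1 + 0.303)
n = 0.303 / 1.303
n = 0.2325


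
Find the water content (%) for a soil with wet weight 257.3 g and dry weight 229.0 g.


Using w = (m_wet - m_dry) / m_dry * 100
m_wet - m_dry = 257.3 - 229.0 = 28.3 g
w = 28.3 / 229.0 * 100
w = 12.36 %


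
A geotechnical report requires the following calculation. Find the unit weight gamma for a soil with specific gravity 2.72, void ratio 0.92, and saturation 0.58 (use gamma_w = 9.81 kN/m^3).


Using gamma = gamma_w * (Gs + S*e) / (1 + e)
Numerator: Gs + S*e = 2.72 + 0.58*0.92 = 3.2536
Denominator: 1 + e = 1 + 0.92 = 1.92
gamma = 9.81 * 3.2536 / 1.92
gamma = 16.624 kN/m^3


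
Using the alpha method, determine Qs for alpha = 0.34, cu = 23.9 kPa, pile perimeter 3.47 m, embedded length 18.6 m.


Using Qs = alpha * cu * perimeter * L
Qs = 0.34 * 23.9 * 3.47 * 18.6
Qs = 524.47 kN


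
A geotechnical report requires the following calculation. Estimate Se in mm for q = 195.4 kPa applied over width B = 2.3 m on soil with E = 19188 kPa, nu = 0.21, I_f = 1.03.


Result: 23.061 mm

Derivation:
Using Se = q * B * (1 - nu^2) * I_f / E
1 - nu^2 = 1 - 0.21^2 = 0.9559
Se = 195.4 * 2.3 * 0.9559 * 1.03 / 19188
Se = 0.023061 m
Convert to mm: Se = 0.023061 * 1000 = 23.061 mm


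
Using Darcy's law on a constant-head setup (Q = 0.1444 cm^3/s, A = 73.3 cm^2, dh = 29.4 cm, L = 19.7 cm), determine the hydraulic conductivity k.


Compute hydraulic gradient:
i = dh / L = 29.4 / 19.7 = 1.49239
Then apply Darcy's law:
k = Q / (A * i)
k = 0.1444 / (73.3 * 1.49239)
k = 0.1444 / 109.392
k = 0.00132 cm/s


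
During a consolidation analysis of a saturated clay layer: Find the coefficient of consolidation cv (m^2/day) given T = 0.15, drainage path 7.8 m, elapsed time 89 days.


Using cv = T * H_dr^2 / t
H_dr^2 = 7.8^2 = 60.84
cv = 0.15 * 60.84 / 89
cv = 0.10254 m^2/day


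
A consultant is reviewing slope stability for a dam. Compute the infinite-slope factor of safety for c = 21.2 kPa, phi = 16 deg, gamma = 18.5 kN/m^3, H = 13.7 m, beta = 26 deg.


Using Fs = c / (gamma*H*sin(beta)*cos(beta)) + tan(phi)/tan(beta)
Cohesion contribution = 21.2 / (18.5*13.7*sin(26)*cos(26))
Cohesion contribution = 0.212296
Friction contribution = tan(16)/tan(26) = 0.587915
Fs = 0.212296 + 0.587915
Fs = 0.8


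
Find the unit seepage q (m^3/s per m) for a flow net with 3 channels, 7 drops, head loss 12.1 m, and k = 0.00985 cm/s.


Result: 0.0005108 m^3/s per m

Derivation:
Convert k to m/s for unit consistency with H:
k = 0.00985 cm/s = 0.00985 / 100 m/s = 9.85e-05 m/s
Using q = k * H * Nf / Nd
Nf / Nd = 3 / 7 = 0.4286
q = 9.85e-05 * 12.1 * 0.4286
q = 0.0005108 m^3/s per m


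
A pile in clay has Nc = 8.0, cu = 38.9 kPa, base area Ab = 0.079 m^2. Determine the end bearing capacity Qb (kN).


Using Qb = Nc * cu * Ab
Qb = 8.0 * 38.9 * 0.079
Qb = 24.58 kN


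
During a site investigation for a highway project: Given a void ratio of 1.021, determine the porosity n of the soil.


Using the relation n = e / (1 + e)
n = 1.021 / (1 + 1.021)
n = 1.021 / 2.021
n = 0.5052


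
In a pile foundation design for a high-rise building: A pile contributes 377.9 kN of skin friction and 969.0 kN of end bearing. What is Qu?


Using Qu = Qf + Qb
Qu = 377.9 + 969.0
Qu = 1346.9 kN


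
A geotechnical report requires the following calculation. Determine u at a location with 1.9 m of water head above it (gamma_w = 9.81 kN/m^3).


Using u = gamma_w * h_w
u = 9.81 * 1.9
u = 18.64 kPa


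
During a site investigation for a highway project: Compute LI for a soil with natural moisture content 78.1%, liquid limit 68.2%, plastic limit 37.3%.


First compute the plasticity index:
PI = LL - PL = 68.2 - 37.3 = 30.9
Then compute the liquidity index:
LI = (w - PL) / PI
LI = (78.1 - 37.3) / 30.9
LI = 1.32


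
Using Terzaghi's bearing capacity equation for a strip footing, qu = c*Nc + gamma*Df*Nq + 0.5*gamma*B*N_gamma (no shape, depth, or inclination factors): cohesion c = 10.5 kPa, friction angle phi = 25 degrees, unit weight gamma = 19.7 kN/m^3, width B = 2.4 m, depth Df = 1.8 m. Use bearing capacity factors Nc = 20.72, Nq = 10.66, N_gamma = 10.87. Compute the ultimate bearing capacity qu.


Compute qu = c*Nc + gamma*Df*Nq + 0.5*gamma*B*N_gamma
Term 1: 10.5 * 20.72 = 217.56
Term 2: 19.7 * 1.8 * 10.66 = 378.0036
Term 3: 0.5 * 19.7 * 2.4 * 10.87 = 256.9668
qu = 217.56 + 378.0036 + 256.9668
qu = 852.53 kPa


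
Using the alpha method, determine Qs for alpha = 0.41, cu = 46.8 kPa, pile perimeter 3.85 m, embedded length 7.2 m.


Result: 531.89 kN

Derivation:
Using Qs = alpha * cu * perimeter * L
Qs = 0.41 * 46.8 * 3.85 * 7.2
Qs = 531.89 kN


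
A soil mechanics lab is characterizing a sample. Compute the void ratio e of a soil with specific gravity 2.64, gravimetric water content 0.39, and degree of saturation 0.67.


Using the relation e = Gs * w / S
e = 2.64 * 0.39 / 0.67
e = 1.5367


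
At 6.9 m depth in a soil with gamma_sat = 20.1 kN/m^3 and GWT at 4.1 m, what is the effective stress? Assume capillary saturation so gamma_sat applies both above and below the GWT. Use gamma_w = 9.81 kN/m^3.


Result: 111.22 kPa

Derivation:
Total stress = gamma_sat * depth
sigma = 20.1 * 6.9 = 138.69 kPa
Pore water pressure u = gamma_w * (depth - d_wt)
u = 9.81 * (6.9 - 4.1) = 27.468 kPa
Effective stress = sigma - u
sigma' = 138.69 - 27.468 = 111.22 kPa


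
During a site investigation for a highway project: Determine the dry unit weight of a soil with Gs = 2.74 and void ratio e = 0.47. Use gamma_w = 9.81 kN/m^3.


Result: 18.285 kN/m^3

Derivation:
Using gamma_d = Gs * gamma_w / (1 + e)
gamma_d = 2.74 * 9.81 / (1 + 0.47)
gamma_d = 2.74 * 9.81 / 1.47
gamma_d = 18.285 kN/m^3


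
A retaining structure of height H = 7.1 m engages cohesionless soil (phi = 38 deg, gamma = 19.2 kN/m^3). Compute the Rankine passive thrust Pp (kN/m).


Compute passive earth pressure coefficient:
Kp = tan^2(45 + phi/2) = tan^2(64.0) = 4.203746
Compute passive force:
Pp = 0.5 * Kp * gamma * H^2
Pp = 0.5 * 4.203746 * 19.2 * 7.1^2
Pp = 2034.34 kN/m


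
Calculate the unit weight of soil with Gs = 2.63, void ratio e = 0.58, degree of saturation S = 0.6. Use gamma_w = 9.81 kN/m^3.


Using gamma = gamma_w * (Gs + S*e) / (1 + e)
Numerator: Gs + S*e = 2.63 + 0.6*0.58 = 2.978
Denominator: 1 + e = 1 + 0.58 = 1.58
gamma = 9.81 * 2.978 / 1.58
gamma = 18.49 kN/m^3


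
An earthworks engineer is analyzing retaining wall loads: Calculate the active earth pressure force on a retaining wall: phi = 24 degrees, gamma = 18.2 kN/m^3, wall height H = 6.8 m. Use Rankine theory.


Result: 177.46 kN/m

Derivation:
Compute active earth pressure coefficient:
Ka = tan^2(45 - phi/2) = tan^2(33.0) = 0.42173
Compute active force:
Pa = 0.5 * Ka * gamma * H^2
Pa = 0.5 * 0.42173 * 18.2 * 6.8^2
Pa = 177.46 kN/m


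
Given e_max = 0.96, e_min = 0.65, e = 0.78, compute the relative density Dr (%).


Result: 58.06 %

Derivation:
Using Dr = (e_max - e) / (e_max - e_min) * 100
e_max - e = 0.96 - 0.78 = 0.18
e_max - e_min = 0.96 - 0.65 = 0.31
Dr = 0.18 / 0.31 * 100
Dr = 58.06 %


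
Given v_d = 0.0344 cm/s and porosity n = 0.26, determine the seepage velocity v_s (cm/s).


Using v_s = v_d / n
v_s = 0.0344 / 0.26
v_s = 0.13231 cm/s


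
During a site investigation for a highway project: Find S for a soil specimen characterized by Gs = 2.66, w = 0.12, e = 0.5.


Using S = Gs * w / e
S = 2.66 * 0.12 / 0.5
S = 0.6384


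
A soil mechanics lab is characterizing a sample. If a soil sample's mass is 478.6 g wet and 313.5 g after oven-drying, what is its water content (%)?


Result: 52.66 %

Derivation:
Using w = (m_wet - m_dry) / m_dry * 100
m_wet - m_dry = 478.6 - 313.5 = 165.1 g
w = 165.1 / 313.5 * 100
w = 52.66 %


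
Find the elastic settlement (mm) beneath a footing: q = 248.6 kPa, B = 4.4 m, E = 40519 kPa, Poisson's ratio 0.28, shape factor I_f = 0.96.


Using Se = q * B * (1 - nu^2) * I_f / E
1 - nu^2 = 1 - 0.28^2 = 0.9216
Se = 248.6 * 4.4 * 0.9216 * 0.96 / 40519
Se = 0.023884 m
Convert to mm: Se = 0.023884 * 1000 = 23.884 mm


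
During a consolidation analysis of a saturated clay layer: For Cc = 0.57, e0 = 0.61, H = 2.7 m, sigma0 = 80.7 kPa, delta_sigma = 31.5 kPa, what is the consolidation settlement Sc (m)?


Using Sc = Cc * H / (1 + e0) * log10((sigma0 + delta_sigma) / sigma0)
Stress ratio = (80.7 + 31.5) / 80.7 = 1.39033
log10(1.39033) = 0.143119
Cc * H / (1 + e0) = 0.57 * 2.7 / (1 + 0.61) = 0.955901
Sc = 0.955901 * 0.143119
Sc = 0.1368 m


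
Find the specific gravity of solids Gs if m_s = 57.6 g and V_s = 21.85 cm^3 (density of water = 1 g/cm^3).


Using Gs = m_s / (V_s * rho_w)
Since rho_w = 1 g/cm^3:
Gs = 57.6 / 21.85
Gs = 2.636


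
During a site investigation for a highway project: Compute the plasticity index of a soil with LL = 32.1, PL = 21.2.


Result: 10.9

Derivation:
Using PI = LL - PL
PI = 32.1 - 21.2
PI = 10.9


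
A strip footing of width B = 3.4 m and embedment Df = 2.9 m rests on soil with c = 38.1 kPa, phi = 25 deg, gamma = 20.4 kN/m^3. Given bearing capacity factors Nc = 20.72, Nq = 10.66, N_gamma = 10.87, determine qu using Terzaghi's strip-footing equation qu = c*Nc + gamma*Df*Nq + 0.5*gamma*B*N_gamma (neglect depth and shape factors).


Result: 1797.05 kPa

Derivation:
Compute qu = c*Nc + gamma*Df*Nq + 0.5*gamma*B*N_gamma
Term 1: 38.1 * 20.72 = 789.432
Term 2: 20.4 * 2.9 * 10.66 = 630.6456
Term 3: 0.5 * 20.4 * 3.4 * 10.87 = 376.9716
qu = 789.432 + 630.6456 + 376.9716
qu = 1797.05 kPa


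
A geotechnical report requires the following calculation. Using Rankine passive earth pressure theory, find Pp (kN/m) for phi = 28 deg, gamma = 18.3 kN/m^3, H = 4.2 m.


Result: 447.07 kN/m

Derivation:
Compute passive earth pressure coefficient:
Kp = tan^2(45 + phi/2) = tan^2(59.0) = 2.769826
Compute passive force:
Pp = 0.5 * Kp * gamma * H^2
Pp = 0.5 * 2.769826 * 18.3 * 4.2^2
Pp = 447.07 kN/m


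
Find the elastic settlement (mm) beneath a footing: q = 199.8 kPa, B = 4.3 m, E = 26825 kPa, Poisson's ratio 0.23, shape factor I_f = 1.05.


Using Se = q * B * (1 - nu^2) * I_f / E
1 - nu^2 = 1 - 0.23^2 = 0.9471
Se = 199.8 * 4.3 * 0.9471 * 1.05 / 26825
Se = 0.031850 m
Convert to mm: Se = 0.031850 * 1000 = 31.85 mm


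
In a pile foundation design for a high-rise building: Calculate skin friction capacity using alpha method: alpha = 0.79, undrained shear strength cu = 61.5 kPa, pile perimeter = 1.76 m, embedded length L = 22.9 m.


Using Qs = alpha * cu * perimeter * L
Qs = 0.79 * 61.5 * 1.76 * 22.9
Qs = 1958.17 kN


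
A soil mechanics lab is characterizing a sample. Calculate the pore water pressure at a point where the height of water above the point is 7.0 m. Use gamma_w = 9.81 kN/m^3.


Using u = gamma_w * h_w
u = 9.81 * 7.0
u = 68.67 kPa


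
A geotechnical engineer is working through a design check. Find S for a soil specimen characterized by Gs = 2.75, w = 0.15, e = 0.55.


Result: 0.75

Derivation:
Using S = Gs * w / e
S = 2.75 * 0.15 / 0.55
S = 0.75


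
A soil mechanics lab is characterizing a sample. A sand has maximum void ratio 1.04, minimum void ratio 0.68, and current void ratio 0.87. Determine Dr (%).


Using Dr = (e_max - e) / (e_max - e_min) * 100
e_max - e = 1.04 - 0.87 = 0.17
e_max - e_min = 1.04 - 0.68 = 0.36
Dr = 0.17 / 0.36 * 100
Dr = 47.22 %


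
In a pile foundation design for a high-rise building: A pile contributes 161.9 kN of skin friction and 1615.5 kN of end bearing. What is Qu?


Using Qu = Qf + Qb
Qu = 161.9 + 1615.5
Qu = 1777.4 kN


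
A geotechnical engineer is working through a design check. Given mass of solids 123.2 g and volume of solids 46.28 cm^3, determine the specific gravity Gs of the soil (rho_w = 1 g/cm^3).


Result: 2.662

Derivation:
Using Gs = m_s / (V_s * rho_w)
Since rho_w = 1 g/cm^3:
Gs = 123.2 / 46.28
Gs = 2.662


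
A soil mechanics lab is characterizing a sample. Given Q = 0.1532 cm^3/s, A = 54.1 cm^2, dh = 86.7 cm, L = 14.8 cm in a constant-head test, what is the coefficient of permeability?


Result: 0.000483 cm/s

Derivation:
Compute hydraulic gradient:
i = dh / L = 86.7 / 14.8 = 5.85811
Then apply Darcy's law:
k = Q / (A * i)
k = 0.1532 / (54.1 * 5.85811)
k = 0.1532 / 316.924
k = 0.000483 cm/s


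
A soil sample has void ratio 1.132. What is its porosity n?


Result: 0.531

Derivation:
Using the relation n = e / (1 + e)
n = 1.132 / (1 + 1.132)
n = 1.132 / 2.132
n = 0.531


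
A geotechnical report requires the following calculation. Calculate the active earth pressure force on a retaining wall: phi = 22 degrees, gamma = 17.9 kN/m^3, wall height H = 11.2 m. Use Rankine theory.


Compute active earth pressure coefficient:
Ka = tan^2(45 - phi/2) = tan^2(34.0) = 0.454962
Compute active force:
Pa = 0.5 * Ka * gamma * H^2
Pa = 0.5 * 0.454962 * 17.9 * 11.2^2
Pa = 510.78 kN/m


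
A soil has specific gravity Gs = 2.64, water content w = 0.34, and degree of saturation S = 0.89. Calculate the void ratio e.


Result: 1.0085

Derivation:
Using the relation e = Gs * w / S
e = 2.64 * 0.34 / 0.89
e = 1.0085


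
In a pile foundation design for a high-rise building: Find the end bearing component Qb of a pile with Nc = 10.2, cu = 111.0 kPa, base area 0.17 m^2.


Using Qb = Nc * cu * Ab
Qb = 10.2 * 111.0 * 0.17
Qb = 192.47 kN


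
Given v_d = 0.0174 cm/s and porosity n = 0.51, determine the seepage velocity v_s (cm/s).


Result: 0.03412 cm/s

Derivation:
Using v_s = v_d / n
v_s = 0.0174 / 0.51
v_s = 0.03412 cm/s


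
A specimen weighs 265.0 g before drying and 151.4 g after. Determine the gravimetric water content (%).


Using w = (m_wet - m_dry) / m_dry * 100
m_wet - m_dry = 265.0 - 151.4 = 113.6 g
w = 113.6 / 151.4 * 100
w = 75.03 %


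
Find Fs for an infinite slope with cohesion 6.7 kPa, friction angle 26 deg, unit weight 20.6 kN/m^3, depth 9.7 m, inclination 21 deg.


Using Fs = c / (gamma*H*sin(beta)*cos(beta)) + tan(phi)/tan(beta)
Cohesion contribution = 6.7 / (20.6*9.7*sin(21)*cos(21))
Cohesion contribution = 0.10022
Friction contribution = tan(26)/tan(21) = 1.27059
Fs = 0.10022 + 1.27059
Fs = 1.371


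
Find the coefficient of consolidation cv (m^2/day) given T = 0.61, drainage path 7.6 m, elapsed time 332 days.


Result: 0.10613 m^2/day

Derivation:
Using cv = T * H_dr^2 / t
H_dr^2 = 7.6^2 = 57.76
cv = 0.61 * 57.76 / 332
cv = 0.10613 m^2/day


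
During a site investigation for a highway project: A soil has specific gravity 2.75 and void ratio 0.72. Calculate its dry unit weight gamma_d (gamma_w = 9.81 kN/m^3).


Result: 15.685 kN/m^3

Derivation:
Using gamma_d = Gs * gamma_w / (1 + e)
gamma_d = 2.75 * 9.81 / (1 + 0.72)
gamma_d = 2.75 * 9.81 / 1.72
gamma_d = 15.685 kN/m^3


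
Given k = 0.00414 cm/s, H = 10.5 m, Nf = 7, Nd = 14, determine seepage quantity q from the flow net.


Convert k to m/s for unit consistency with H:
k = 0.00414 cm/s = 0.00414 / 100 m/s = 4.14e-05 m/s
Using q = k * H * Nf / Nd
Nf / Nd = 7 / 14 = 0.5
q = 4.14e-05 * 10.5 * 0.5
q = 0.0002173 m^3/s per m


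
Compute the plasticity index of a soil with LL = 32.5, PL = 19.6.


Using PI = LL - PL
PI = 32.5 - 19.6
PI = 12.9


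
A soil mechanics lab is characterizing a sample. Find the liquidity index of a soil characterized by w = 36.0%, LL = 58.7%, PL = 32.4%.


First compute the plasticity index:
PI = LL - PL = 58.7 - 32.4 = 26.3
Then compute the liquidity index:
LI = (w - PL) / PI
LI = (36.0 - 32.4) / 26.3
LI = 0.137


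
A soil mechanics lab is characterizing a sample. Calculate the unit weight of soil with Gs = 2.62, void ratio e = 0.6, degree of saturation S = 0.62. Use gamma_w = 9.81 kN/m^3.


Result: 18.345 kN/m^3

Derivation:
Using gamma = gamma_w * (Gs + S*e) / (1 + e)
Numerator: Gs + S*e = 2.62 + 0.62*0.6 = 2.992
Denominator: 1 + e = 1 + 0.6 = 1.6
gamma = 9.81 * 2.992 / 1.6
gamma = 18.345 kN/m^3


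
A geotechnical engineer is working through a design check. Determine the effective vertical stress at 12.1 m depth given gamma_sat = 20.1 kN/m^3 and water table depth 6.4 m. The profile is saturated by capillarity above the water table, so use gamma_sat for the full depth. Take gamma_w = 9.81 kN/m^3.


Total stress = gamma_sat * depth
sigma = 20.1 * 12.1 = 243.21 kPa
Pore water pressure u = gamma_w * (depth - d_wt)
u = 9.81 * (12.1 - 6.4) = 55.917 kPa
Effective stress = sigma - u
sigma' = 243.21 - 55.917 = 187.29 kPa


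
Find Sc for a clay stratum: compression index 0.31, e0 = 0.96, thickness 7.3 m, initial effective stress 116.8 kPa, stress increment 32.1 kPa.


Using Sc = Cc * H / (1 + e0) * log10((sigma0 + delta_sigma) / sigma0)
Stress ratio = (116.8 + 32.1) / 116.8 = 1.27483
log10(1.27483) = 0.105452
Cc * H / (1 + e0) = 0.31 * 7.3 / (1 + 0.96) = 1.15459
Sc = 1.15459 * 0.105452
Sc = 0.1218 m


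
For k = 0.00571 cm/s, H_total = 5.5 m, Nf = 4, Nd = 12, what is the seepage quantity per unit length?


Convert k to m/s for unit consistency with H:
k = 0.00571 cm/s = 0.00571 / 100 m/s = 5.71e-05 m/s
Using q = k * H * Nf / Nd
Nf / Nd = 4 / 12 = 0.3333
q = 5.71e-05 * 5.5 * 0.3333
q = 0.0001047 m^3/s per m


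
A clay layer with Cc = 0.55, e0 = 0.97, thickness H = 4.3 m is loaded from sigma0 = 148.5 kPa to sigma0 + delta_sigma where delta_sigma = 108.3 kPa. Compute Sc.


Using Sc = Cc * H / (1 + e0) * log10((sigma0 + delta_sigma) / sigma0)
Stress ratio = (148.5 + 108.3) / 148.5 = 1.72929
log10(1.72929) = 0.237869
Cc * H / (1 + e0) = 0.55 * 4.3 / (1 + 0.97) = 1.20051
Sc = 1.20051 * 0.237869
Sc = 0.2856 m


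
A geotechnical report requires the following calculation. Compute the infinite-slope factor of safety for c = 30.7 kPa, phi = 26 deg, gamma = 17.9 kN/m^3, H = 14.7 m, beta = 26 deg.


Using Fs = c / (gamma*H*sin(beta)*cos(beta)) + tan(phi)/tan(beta)
Cohesion contribution = 30.7 / (17.9*14.7*sin(26)*cos(26))
Cohesion contribution = 0.296119
Friction contribution = tan(26)/tan(26) = 1
Fs = 0.296119 + 1
Fs = 1.296


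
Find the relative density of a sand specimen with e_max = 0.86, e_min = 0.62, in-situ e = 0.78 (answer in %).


Using Dr = (e_max - e) / (e_max - e_min) * 100
e_max - e = 0.86 - 0.78 = 0.08
e_max - e_min = 0.86 - 0.62 = 0.24
Dr = 0.08 / 0.24 * 100
Dr = 33.33 %


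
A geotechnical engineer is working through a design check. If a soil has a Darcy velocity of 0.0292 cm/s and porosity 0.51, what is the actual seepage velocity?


Using v_s = v_d / n
v_s = 0.0292 / 0.51
v_s = 0.05725 cm/s


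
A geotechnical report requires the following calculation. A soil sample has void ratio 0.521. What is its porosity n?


Using the relation n = e / (1 + e)
n = 0.521 / (1 + 0.521)
n = 0.521 / 1.521
n = 0.3425


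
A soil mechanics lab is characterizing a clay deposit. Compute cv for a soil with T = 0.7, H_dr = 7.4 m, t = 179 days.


Using cv = T * H_dr^2 / t
H_dr^2 = 7.4^2 = 54.76
cv = 0.7 * 54.76 / 179
cv = 0.21415 m^2/day


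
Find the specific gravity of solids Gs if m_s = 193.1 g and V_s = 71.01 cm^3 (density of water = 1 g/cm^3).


Result: 2.719

Derivation:
Using Gs = m_s / (V_s * rho_w)
Since rho_w = 1 g/cm^3:
Gs = 193.1 / 71.01
Gs = 2.719


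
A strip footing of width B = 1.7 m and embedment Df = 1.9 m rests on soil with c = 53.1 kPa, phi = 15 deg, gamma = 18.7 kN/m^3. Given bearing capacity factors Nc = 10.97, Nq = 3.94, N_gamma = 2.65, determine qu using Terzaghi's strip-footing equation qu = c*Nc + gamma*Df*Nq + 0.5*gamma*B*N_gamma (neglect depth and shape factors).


Result: 764.62 kPa

Derivation:
Compute qu = c*Nc + gamma*Df*Nq + 0.5*gamma*B*N_gamma
Term 1: 53.1 * 10.97 = 582.507
Term 2: 18.7 * 1.9 * 3.94 = 139.9882
Term 3: 0.5 * 18.7 * 1.7 * 2.65 = 42.12175
qu = 582.507 + 139.9882 + 42.12175
qu = 764.62 kPa


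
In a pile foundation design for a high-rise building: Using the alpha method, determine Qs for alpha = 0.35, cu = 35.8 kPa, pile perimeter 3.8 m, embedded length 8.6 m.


Result: 409.48 kN

Derivation:
Using Qs = alpha * cu * perimeter * L
Qs = 0.35 * 35.8 * 3.8 * 8.6
Qs = 409.48 kN


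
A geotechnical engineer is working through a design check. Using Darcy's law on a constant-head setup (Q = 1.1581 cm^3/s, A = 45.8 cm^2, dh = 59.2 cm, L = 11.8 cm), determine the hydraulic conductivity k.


Result: 0.00504 cm/s

Derivation:
Compute hydraulic gradient:
i = dh / L = 59.2 / 11.8 = 5.01695
Then apply Darcy's law:
k = Q / (A * i)
k = 1.1581 / (45.8 * 5.01695)
k = 1.1581 / 229.776
k = 0.00504 cm/s


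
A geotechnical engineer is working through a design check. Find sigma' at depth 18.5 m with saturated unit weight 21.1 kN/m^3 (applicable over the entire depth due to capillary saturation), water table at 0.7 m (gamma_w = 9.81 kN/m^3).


Total stress = gamma_sat * depth
sigma = 21.1 * 18.5 = 390.35 kPa
Pore water pressure u = gamma_w * (depth - d_wt)
u = 9.81 * (18.5 - 0.7) = 174.618 kPa
Effective stress = sigma - u
sigma' = 390.35 - 174.618 = 215.73 kPa


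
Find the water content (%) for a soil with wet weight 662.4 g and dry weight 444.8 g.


Using w = (m_wet - m_dry) / m_dry * 100
m_wet - m_dry = 662.4 - 444.8 = 217.6 g
w = 217.6 / 444.8 * 100
w = 48.92 %


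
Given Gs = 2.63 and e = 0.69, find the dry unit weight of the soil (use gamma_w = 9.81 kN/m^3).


Result: 15.266 kN/m^3

Derivation:
Using gamma_d = Gs * gamma_w / (1 + e)
gamma_d = 2.63 * 9.81 / (1 + 0.69)
gamma_d = 2.63 * 9.81 / 1.69
gamma_d = 15.266 kN/m^3


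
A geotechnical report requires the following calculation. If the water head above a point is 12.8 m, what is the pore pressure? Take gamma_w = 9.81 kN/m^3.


Using u = gamma_w * h_w
u = 9.81 * 12.8
u = 125.57 kPa


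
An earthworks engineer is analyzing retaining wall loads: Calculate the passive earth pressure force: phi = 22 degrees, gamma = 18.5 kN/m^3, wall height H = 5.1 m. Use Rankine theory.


Compute passive earth pressure coefficient:
Kp = tan^2(45 + phi/2) = tan^2(56.0) = 2.197987
Compute passive force:
Pp = 0.5 * Kp * gamma * H^2
Pp = 0.5 * 2.197987 * 18.5 * 5.1^2
Pp = 528.82 kN/m


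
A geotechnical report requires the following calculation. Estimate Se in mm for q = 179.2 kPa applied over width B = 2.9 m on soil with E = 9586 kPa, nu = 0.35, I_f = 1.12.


Result: 53.28 mm

Derivation:
Using Se = q * B * (1 - nu^2) * I_f / E
1 - nu^2 = 1 - 0.35^2 = 0.8775
Se = 179.2 * 2.9 * 0.8775 * 1.12 / 9586
Se = 0.053280 m
Convert to mm: Se = 0.053280 * 1000 = 53.28 mm


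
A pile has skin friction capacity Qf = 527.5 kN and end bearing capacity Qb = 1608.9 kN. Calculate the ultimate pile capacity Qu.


Result: 2136.4 kN

Derivation:
Using Qu = Qf + Qb
Qu = 527.5 + 1608.9
Qu = 2136.4 kN


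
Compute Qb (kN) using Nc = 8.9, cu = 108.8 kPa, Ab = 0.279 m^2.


Result: 270.16 kN

Derivation:
Using Qb = Nc * cu * Ab
Qb = 8.9 * 108.8 * 0.279
Qb = 270.16 kN


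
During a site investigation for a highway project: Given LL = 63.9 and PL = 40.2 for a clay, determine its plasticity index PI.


Result: 23.7

Derivation:
Using PI = LL - PL
PI = 63.9 - 40.2
PI = 23.7


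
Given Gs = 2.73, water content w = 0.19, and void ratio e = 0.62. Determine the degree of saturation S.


Result: 0.8366

Derivation:
Using S = Gs * w / e
S = 2.73 * 0.19 / 0.62
S = 0.8366


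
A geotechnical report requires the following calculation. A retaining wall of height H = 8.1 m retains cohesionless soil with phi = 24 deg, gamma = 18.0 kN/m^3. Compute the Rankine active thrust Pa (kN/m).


Result: 249.03 kN/m

Derivation:
Compute active earth pressure coefficient:
Ka = tan^2(45 - phi/2) = tan^2(33.0) = 0.42173
Compute active force:
Pa = 0.5 * Ka * gamma * H^2
Pa = 0.5 * 0.42173 * 18.0 * 8.1^2
Pa = 249.03 kN/m


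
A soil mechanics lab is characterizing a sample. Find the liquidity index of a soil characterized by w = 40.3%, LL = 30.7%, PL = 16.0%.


Result: 1.653

Derivation:
First compute the plasticity index:
PI = LL - PL = 30.7 - 16.0 = 14.7
Then compute the liquidity index:
LI = (w - PL) / PI
LI = (40.3 - 16.0) / 14.7
LI = 1.653


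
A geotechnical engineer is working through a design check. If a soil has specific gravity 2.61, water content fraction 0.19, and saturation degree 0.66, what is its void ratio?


Using the relation e = Gs * w / S
e = 2.61 * 0.19 / 0.66
e = 0.7514


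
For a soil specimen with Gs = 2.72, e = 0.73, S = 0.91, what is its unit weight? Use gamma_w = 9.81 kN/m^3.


Result: 19.191 kN/m^3

Derivation:
Using gamma = gamma_w * (Gs + S*e) / (1 + e)
Numerator: Gs + S*e = 2.72 + 0.91*0.73 = 3.3843
Denominator: 1 + e = 1 + 0.73 = 1.73
gamma = 9.81 * 3.3843 / 1.73
gamma = 19.191 kN/m^3


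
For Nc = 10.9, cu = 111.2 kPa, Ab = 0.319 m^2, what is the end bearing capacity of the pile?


Using Qb = Nc * cu * Ab
Qb = 10.9 * 111.2 * 0.319
Qb = 386.65 kN


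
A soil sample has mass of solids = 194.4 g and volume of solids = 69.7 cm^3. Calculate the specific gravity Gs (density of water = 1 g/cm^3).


Using Gs = m_s / (V_s * rho_w)
Since rho_w = 1 g/cm^3:
Gs = 194.4 / 69.7
Gs = 2.789


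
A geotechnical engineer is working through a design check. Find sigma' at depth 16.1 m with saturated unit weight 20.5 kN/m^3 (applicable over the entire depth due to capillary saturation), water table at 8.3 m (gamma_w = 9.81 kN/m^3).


Total stress = gamma_sat * depth
sigma = 20.5 * 16.1 = 330.05 kPa
Pore water pressure u = gamma_w * (depth - d_wt)
u = 9.81 * (16.1 - 8.3) = 76.518 kPa
Effective stress = sigma - u
sigma' = 330.05 - 76.518 = 253.53 kPa


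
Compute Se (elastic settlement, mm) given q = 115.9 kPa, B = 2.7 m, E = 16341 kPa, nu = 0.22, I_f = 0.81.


Using Se = q * B * (1 - nu^2) * I_f / E
1 - nu^2 = 1 - 0.22^2 = 0.9516
Se = 115.9 * 2.7 * 0.9516 * 0.81 / 16341
Se = 0.014761 m
Convert to mm: Se = 0.014761 * 1000 = 14.761 mm


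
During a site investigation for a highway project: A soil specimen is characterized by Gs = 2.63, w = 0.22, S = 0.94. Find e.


Result: 0.6155

Derivation:
Using the relation e = Gs * w / S
e = 2.63 * 0.22 / 0.94
e = 0.6155


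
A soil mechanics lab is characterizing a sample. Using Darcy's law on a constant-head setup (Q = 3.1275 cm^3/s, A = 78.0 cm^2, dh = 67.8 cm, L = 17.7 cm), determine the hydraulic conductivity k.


Compute hydraulic gradient:
i = dh / L = 67.8 / 17.7 = 3.83051
Then apply Darcy's law:
k = Q / (A * i)
k = 3.1275 / (78.0 * 3.83051)
k = 3.1275 / 298.78
k = 0.010468 cm/s


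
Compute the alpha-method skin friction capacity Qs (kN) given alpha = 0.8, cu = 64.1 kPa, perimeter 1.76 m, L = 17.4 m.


Result: 1570.4 kN

Derivation:
Using Qs = alpha * cu * perimeter * L
Qs = 0.8 * 64.1 * 1.76 * 17.4
Qs = 1570.4 kN


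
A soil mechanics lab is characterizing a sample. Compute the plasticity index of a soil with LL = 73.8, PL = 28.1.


Using PI = LL - PL
PI = 73.8 - 28.1
PI = 45.7


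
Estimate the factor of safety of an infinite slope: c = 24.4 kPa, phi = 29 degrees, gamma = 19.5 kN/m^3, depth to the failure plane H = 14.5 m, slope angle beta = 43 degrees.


Using Fs = c / (gamma*H*sin(beta)*cos(beta)) + tan(phi)/tan(beta)
Cohesion contribution = 24.4 / (19.5*14.5*sin(43)*cos(43))
Cohesion contribution = 0.173012
Friction contribution = tan(29)/tan(43) = 0.594424
Fs = 0.173012 + 0.594424
Fs = 0.767


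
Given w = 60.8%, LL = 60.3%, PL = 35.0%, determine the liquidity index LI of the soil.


First compute the plasticity index:
PI = LL - PL = 60.3 - 35.0 = 25.3
Then compute the liquidity index:
LI = (w - PL) / PI
LI = (60.8 - 35.0) / 25.3
LI = 1.02


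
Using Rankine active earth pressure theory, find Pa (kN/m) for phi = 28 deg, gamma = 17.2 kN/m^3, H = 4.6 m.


Result: 65.7 kN/m

Derivation:
Compute active earth pressure coefficient:
Ka = tan^2(45 - phi/2) = tan^2(31.0) = 0.361033
Compute active force:
Pa = 0.5 * Ka * gamma * H^2
Pa = 0.5 * 0.361033 * 17.2 * 4.6^2
Pa = 65.7 kN/m


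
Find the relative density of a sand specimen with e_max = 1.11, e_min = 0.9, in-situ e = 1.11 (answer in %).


Result: 0.0 %

Derivation:
Using Dr = (e_max - e) / (e_max - e_min) * 100
e_max - e = 1.11 - 1.11 = 0.0
e_max - e_min = 1.11 - 0.9 = 0.21
Dr = 0.0 / 0.21 * 100
Dr = 0.0 %


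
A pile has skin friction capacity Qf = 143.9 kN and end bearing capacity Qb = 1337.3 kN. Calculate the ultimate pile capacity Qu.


Using Qu = Qf + Qb
Qu = 143.9 + 1337.3
Qu = 1481.2 kN


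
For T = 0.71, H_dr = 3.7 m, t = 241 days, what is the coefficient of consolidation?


Using cv = T * H_dr^2 / t
H_dr^2 = 3.7^2 = 13.69
cv = 0.71 * 13.69 / 241
cv = 0.04033 m^2/day


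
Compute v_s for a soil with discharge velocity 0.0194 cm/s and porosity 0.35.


Using v_s = v_d / n
v_s = 0.0194 / 0.35
v_s = 0.05543 cm/s


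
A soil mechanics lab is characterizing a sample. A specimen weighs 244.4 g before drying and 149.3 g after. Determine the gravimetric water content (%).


Result: 63.7 %

Derivation:
Using w = (m_wet - m_dry) / m_dry * 100
m_wet - m_dry = 244.4 - 149.3 = 95.1 g
w = 95.1 / 149.3 * 100
w = 63.7 %


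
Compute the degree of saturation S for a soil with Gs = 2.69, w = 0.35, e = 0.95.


Using S = Gs * w / e
S = 2.69 * 0.35 / 0.95
S = 0.9911


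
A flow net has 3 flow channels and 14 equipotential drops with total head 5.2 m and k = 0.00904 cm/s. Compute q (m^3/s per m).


Convert k to m/s for unit consistency with H:
k = 0.00904 cm/s = 0.00904 / 100 m/s = 9.04e-05 m/s
Using q = k * H * Nf / Nd
Nf / Nd = 3 / 14 = 0.2143
q = 9.04e-05 * 5.2 * 0.2143
q = 0.0001007 m^3/s per m


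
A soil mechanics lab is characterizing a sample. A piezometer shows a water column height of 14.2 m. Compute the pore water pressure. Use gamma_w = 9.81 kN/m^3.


Using u = gamma_w * h_w
u = 9.81 * 14.2
u = 139.3 kPa


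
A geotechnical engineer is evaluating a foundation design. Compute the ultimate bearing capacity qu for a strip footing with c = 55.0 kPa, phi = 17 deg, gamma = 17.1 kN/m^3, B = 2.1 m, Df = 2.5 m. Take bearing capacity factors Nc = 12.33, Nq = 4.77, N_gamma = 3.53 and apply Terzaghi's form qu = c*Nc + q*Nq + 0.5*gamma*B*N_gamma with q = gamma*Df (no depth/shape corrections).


Compute qu = c*Nc + gamma*Df*Nq + 0.5*gamma*B*N_gamma
Term 1: 55.0 * 12.33 = 678.15
Term 2: 17.1 * 2.5 * 4.77 = 203.9175
Term 3: 0.5 * 17.1 * 2.1 * 3.53 = 63.38115
qu = 678.15 + 203.9175 + 63.38115
qu = 945.45 kPa


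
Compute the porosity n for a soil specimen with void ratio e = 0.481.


Result: 0.3248

Derivation:
Using the relation n = e / (1 + e)
n = 0.481 / (1 + 0.481)
n = 0.481 / 1.481
n = 0.3248


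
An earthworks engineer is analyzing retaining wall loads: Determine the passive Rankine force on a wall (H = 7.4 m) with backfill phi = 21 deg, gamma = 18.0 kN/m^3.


Result: 1043.37 kN/m

Derivation:
Compute passive earth pressure coefficient:
Kp = tan^2(45 + phi/2) = tan^2(55.5) = 2.117051
Compute passive force:
Pp = 0.5 * Kp * gamma * H^2
Pp = 0.5 * 2.117051 * 18.0 * 7.4^2
Pp = 1043.37 kN/m


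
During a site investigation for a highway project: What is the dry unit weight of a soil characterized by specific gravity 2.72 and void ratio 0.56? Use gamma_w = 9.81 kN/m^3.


Using gamma_d = Gs * gamma_w / (1 + e)
gamma_d = 2.72 * 9.81 / (1 + 0.56)
gamma_d = 2.72 * 9.81 / 1.56
gamma_d = 17.105 kN/m^3
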